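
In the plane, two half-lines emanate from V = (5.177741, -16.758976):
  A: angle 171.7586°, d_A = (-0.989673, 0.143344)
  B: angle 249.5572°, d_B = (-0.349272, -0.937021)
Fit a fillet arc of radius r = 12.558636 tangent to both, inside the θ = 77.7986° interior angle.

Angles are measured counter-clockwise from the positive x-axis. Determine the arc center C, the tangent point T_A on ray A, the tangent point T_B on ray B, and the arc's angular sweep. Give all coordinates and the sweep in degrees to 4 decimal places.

bisector direction at 210.6579° = (-0.860227,-0.509911)
center distance |VC| = r/sin(θ/2) = 12.558636/sin(38.8993°) = 19.999307
C = V + |VC|·bis = (-12.0262,-26.9568)
T_A = V + ((C−V)·d_A)·d_A = V + 15.5645·d_A = (-10.2260,-14.5279)
T_B = V + ((C−V)·d_B)·d_B = V + 15.5645·d_B = (-0.2585,-31.3432)
sweep = 180° − θ = 102.2014°

center=(-12.0262,-26.9568) T_A=(-10.2260,-14.5279) T_B=(-0.2585,-31.3432) sweep=102.2014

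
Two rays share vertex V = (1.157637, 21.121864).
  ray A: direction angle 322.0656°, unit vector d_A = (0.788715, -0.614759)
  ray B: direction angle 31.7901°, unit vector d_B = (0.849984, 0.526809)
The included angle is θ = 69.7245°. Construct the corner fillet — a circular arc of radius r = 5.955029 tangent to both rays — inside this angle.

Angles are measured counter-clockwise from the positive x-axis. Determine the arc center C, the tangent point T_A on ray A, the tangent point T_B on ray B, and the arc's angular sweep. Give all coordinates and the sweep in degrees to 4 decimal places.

center=(11.5607,20.5635) T_A=(7.8998,15.8667) T_B=(8.4236,25.6252) sweep=110.2755

bisector direction at 356.9279° = (0.998563,-0.053593)
center distance |VC| = r/sin(θ/2) = 5.955029/sin(34.8623°) = 10.418077
C = V + |VC|·bis = (11.5607,20.5635)
T_A = V + ((C−V)·d_A)·d_A = V + 8.5483·d_A = (7.8998,15.8667)
T_B = V + ((C−V)·d_B)·d_B = V + 8.5483·d_B = (8.4236,25.6252)
sweep = 180° − θ = 110.2755°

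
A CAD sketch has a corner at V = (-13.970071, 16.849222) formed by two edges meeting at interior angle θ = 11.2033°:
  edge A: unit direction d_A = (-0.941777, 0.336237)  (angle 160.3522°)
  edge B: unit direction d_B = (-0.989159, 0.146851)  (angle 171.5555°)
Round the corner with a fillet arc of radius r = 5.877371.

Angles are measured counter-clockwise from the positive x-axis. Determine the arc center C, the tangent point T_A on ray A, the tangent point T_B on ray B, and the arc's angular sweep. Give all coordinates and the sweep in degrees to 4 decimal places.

bisector direction at 165.9539° = (-0.970101,0.242703)
center distance |VC| = r/sin(θ/2) = 5.877371/sin(5.6017°) = 60.211833
C = V + |VC|·bis = (-72.3816,31.4628)
T_A = V + ((C−V)·d_A)·d_A = V + 59.9243·d_A = (-70.4054,36.9980)
T_B = V + ((C−V)·d_B)·d_B = V + 59.9243·d_B = (-73.2447,25.6492)
sweep = 180° − θ = 168.7967°

center=(-72.3816,31.4628) T_A=(-70.4054,36.9980) T_B=(-73.2447,25.6492) sweep=168.7967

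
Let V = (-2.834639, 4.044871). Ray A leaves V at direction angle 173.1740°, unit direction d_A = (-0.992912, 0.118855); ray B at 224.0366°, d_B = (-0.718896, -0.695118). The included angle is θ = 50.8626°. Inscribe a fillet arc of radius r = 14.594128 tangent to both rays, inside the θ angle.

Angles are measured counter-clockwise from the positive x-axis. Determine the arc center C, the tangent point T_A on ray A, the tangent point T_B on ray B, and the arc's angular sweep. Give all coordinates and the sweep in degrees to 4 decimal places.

center=(-35.0435,-6.7979) T_A=(-33.3090,7.6927) T_B=(-24.8989,-17.2896) sweep=129.1374

bisector direction at 198.6053° = (-0.947739,-0.319047)
center distance |VC| = r/sin(θ/2) = 14.594128/sin(25.4313°) = 33.984997
C = V + |VC|·bis = (-35.0435,-6.7979)
T_A = V + ((C−V)·d_A)·d_A = V + 30.6919·d_A = (-33.3090,7.6927)
T_B = V + ((C−V)·d_B)·d_B = V + 30.6919·d_B = (-24.8989,-17.2896)
sweep = 180° − θ = 129.1374°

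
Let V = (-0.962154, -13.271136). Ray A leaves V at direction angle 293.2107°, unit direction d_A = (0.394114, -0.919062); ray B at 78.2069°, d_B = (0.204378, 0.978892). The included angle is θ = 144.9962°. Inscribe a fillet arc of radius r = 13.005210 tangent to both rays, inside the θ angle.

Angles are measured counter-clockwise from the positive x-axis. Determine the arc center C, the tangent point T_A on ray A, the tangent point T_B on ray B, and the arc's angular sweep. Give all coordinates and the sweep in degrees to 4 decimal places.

bisector direction at 5.7088° = (0.995040,0.099473)
center distance |VC| = r/sin(θ/2) = 13.005210/sin(72.4981°) = 13.636484
C = V + |VC|·bis = (12.6067,-11.9147)
T_A = V + ((C−V)·d_A)·d_A = V + 4.1010·d_A = (0.6541,-17.0402)
T_B = V + ((C−V)·d_B)·d_B = V + 4.1010·d_B = (-0.1240,-9.2567)
sweep = 180° − θ = 35.0038°

center=(12.6067,-11.9147) T_A=(0.6541,-17.0402) T_B=(-0.1240,-9.2567) sweep=35.0038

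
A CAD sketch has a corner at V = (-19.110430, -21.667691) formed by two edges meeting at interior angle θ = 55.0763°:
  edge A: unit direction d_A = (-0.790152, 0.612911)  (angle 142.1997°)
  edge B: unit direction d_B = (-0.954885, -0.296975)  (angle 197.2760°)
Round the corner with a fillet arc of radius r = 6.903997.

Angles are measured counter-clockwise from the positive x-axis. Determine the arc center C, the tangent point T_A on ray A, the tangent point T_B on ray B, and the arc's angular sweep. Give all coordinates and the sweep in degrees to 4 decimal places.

bisector direction at 169.7379° = (-0.984003,0.178152)
center distance |VC| = r/sin(θ/2) = 6.903997/sin(27.5382°) = 14.932755
C = V + |VC|·bis = (-33.8043,-19.0074)
T_A = V + ((C−V)·d_A)·d_A = V + 13.2409·d_A = (-29.5728,-13.5522)
T_B = V + ((C−V)·d_B)·d_B = V + 13.2409·d_B = (-31.7540,-25.5999)
sweep = 180° − θ = 124.9237°

center=(-33.8043,-19.0074) T_A=(-29.5728,-13.5522) T_B=(-31.7540,-25.5999) sweep=124.9237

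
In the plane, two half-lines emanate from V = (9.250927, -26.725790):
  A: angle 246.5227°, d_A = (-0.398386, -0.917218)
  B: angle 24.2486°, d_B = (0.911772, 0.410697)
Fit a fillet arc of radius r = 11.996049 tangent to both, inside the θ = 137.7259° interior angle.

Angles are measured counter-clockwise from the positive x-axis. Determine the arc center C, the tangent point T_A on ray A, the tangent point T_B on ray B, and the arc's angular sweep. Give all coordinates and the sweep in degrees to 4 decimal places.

center=(18.4063,-35.7587) T_A=(7.4033,-30.9797) T_B=(13.4795,-24.8211) sweep=42.2741

bisector direction at 315.3856° = (0.711850,-0.702331)
center distance |VC| = r/sin(θ/2) = 11.996049/sin(68.8629°) = 12.861354
C = V + |VC|·bis = (18.4063,-35.7587)
T_A = V + ((C−V)·d_A)·d_A = V + 4.6378·d_A = (7.4033,-30.9797)
T_B = V + ((C−V)·d_B)·d_B = V + 4.6378·d_B = (13.4795,-24.8211)
sweep = 180° − θ = 42.2741°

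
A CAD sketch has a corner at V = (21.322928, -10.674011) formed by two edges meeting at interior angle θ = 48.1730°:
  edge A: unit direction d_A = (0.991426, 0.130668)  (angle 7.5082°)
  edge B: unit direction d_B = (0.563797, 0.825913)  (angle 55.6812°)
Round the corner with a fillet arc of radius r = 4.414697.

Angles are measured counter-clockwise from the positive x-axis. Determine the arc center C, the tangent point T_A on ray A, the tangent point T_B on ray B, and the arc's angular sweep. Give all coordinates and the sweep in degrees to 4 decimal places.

bisector direction at 31.5947° = (0.851775,0.523907)
center distance |VC| = r/sin(θ/2) = 4.414697/sin(24.0865°) = 10.817277
C = V + |VC|·bis = (30.5368,-5.0068)
T_A = V + ((C−V)·d_A)·d_A = V + 9.8754·d_A = (31.1137,-9.3836)
T_B = V + ((C−V)·d_B)·d_B = V + 9.8754·d_B = (26.8907,-2.5178)
sweep = 180° − θ = 131.8270°

center=(30.5368,-5.0068) T_A=(31.1137,-9.3836) T_B=(26.8907,-2.5178) sweep=131.8270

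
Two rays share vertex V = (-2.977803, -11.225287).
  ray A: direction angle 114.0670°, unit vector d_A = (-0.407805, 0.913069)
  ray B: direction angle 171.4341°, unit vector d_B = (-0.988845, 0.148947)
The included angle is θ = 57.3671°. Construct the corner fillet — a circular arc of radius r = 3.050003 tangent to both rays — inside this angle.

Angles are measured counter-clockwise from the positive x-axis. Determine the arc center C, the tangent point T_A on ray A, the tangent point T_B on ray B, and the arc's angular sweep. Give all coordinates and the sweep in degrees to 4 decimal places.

bisector direction at 142.7506° = (-0.796008,0.605286)
center distance |VC| = r/sin(θ/2) = 3.050003/sin(28.6836°) = 6.354548
C = V + |VC|·bis = (-8.0361,-7.3790)
T_A = V + ((C−V)·d_A)·d_A = V + 5.5747·d_A = (-5.2512,-6.1352)
T_B = V + ((C−V)·d_B)·d_B = V + 5.5747·d_B = (-8.4904,-10.3949)
sweep = 180° − θ = 122.6329°

center=(-8.0361,-7.3790) T_A=(-5.2512,-6.1352) T_B=(-8.4904,-10.3949) sweep=122.6329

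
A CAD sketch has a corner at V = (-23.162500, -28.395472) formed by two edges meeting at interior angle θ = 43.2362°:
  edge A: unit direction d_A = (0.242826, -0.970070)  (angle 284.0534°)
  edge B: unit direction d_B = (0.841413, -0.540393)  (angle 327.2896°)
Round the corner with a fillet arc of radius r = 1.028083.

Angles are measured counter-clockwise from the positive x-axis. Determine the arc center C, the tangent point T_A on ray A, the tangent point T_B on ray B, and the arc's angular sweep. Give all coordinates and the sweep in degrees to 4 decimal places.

center=(-21.5352,-30.6624) T_A=(-22.5325,-30.9121) T_B=(-20.9797,-29.7974) sweep=136.7638

bisector direction at 305.6715° = (0.583137,-0.812374)
center distance |VC| = r/sin(θ/2) = 1.028083/sin(21.6181°) = 2.790532
C = V + |VC|·bis = (-21.5352,-30.6624)
T_A = V + ((C−V)·d_A)·d_A = V + 2.5942·d_A = (-22.5325,-30.9121)
T_B = V + ((C−V)·d_B)·d_B = V + 2.5942·d_B = (-20.9797,-29.7974)
sweep = 180° − θ = 136.7638°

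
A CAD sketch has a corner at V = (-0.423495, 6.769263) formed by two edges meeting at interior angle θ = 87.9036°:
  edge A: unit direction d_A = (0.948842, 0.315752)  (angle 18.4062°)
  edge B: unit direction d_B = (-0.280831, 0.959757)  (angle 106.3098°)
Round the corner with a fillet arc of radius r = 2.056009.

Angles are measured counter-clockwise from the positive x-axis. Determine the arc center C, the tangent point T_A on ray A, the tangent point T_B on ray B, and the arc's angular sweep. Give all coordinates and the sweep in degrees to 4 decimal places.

center=(0.9509,9.3935) T_A=(1.6000,7.4426) T_B=(-1.0224,8.8161) sweep=92.0964

bisector direction at 62.3580° = (0.463946,0.885864)
center distance |VC| = r/sin(θ/2) = 2.056009/sin(43.9518°) = 2.962323
C = V + |VC|·bis = (0.9509,9.3935)
T_A = V + ((C−V)·d_A)·d_A = V + 2.1326·d_A = (1.6000,7.4426)
T_B = V + ((C−V)·d_B)·d_B = V + 2.1326·d_B = (-1.0224,8.8161)
sweep = 180° − θ = 92.0964°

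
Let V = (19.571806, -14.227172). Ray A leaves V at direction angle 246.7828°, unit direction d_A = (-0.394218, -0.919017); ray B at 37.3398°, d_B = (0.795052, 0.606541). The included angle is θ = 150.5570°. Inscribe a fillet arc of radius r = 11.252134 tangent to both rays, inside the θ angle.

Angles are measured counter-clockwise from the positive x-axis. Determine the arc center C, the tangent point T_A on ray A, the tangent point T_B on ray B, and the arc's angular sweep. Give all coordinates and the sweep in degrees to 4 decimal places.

center=(28.7472,-21.3800) T_A=(18.4063,-16.9442) T_B=(21.9223,-12.4340) sweep=29.4430

bisector direction at 322.0613° = (0.788669,-0.614818)
center distance |VC| = r/sin(θ/2) = 11.252134/sin(75.2785°) = 11.634051
C = V + |VC|·bis = (28.7472,-21.3800)
T_A = V + ((C−V)·d_A)·d_A = V + 2.9565·d_A = (18.4063,-16.9442)
T_B = V + ((C−V)·d_B)·d_B = V + 2.9565·d_B = (21.9223,-12.4340)
sweep = 180° − θ = 29.4430°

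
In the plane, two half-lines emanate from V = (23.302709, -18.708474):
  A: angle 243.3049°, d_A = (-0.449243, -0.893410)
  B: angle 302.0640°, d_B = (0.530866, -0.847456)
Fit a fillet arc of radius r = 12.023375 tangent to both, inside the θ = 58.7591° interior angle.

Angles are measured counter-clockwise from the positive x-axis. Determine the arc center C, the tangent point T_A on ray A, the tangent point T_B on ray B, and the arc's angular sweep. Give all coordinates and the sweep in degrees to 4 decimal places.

bisector direction at 272.6845° = (0.046835,-0.998903)
center distance |VC| = r/sin(θ/2) = 12.023375/sin(29.3795°) = 24.507852
C = V + |VC|·bis = (24.4505,-43.1894)
T_A = V + ((C−V)·d_A)·d_A = V + 21.3559·d_A = (13.7087,-37.7880)
T_B = V + ((C−V)·d_B)·d_B = V + 21.3559·d_B = (34.6398,-36.8066)
sweep = 180° − θ = 121.2409°

center=(24.4505,-43.1894) T_A=(13.7087,-37.7880) T_B=(34.6398,-36.8066) sweep=121.2409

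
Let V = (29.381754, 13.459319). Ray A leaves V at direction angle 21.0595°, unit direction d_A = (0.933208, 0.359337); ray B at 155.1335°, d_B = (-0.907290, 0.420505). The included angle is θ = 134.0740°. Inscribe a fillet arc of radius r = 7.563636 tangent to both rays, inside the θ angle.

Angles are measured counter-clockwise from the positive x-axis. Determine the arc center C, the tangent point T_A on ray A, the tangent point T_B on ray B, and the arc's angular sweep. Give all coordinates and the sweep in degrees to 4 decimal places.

center=(29.6546,21.6694) T_A=(32.3725,14.6109) T_B=(26.4741,14.8070) sweep=45.9260

bisector direction at 88.0965° = (0.033216,0.999448)
center distance |VC| = r/sin(θ/2) = 7.563636/sin(67.0370°) = 8.214584
C = V + |VC|·bis = (29.6546,21.6694)
T_A = V + ((C−V)·d_A)·d_A = V + 3.2048·d_A = (32.3725,14.6109)
T_B = V + ((C−V)·d_B)·d_B = V + 3.2048·d_B = (26.4741,14.8070)
sweep = 180° − θ = 45.9260°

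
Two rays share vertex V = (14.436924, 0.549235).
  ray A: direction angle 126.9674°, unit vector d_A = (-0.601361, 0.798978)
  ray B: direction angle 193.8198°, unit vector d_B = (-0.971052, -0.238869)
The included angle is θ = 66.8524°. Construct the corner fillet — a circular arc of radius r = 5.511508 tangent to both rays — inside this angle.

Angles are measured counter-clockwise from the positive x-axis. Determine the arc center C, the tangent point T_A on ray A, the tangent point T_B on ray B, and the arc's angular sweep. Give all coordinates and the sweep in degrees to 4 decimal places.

center=(5.0118,3.9066) T_A=(9.4154,7.2210) T_B=(6.3283,-1.4454) sweep=113.1476

bisector direction at 160.3936° = (-0.942020,0.335557)
center distance |VC| = r/sin(θ/2) = 5.511508/sin(33.4262°) = 10.005235
C = V + |VC|·bis = (5.0118,3.9066)
T_A = V + ((C−V)·d_A)·d_A = V + 8.3503·d_A = (9.4154,7.2210)
T_B = V + ((C−V)·d_B)·d_B = V + 8.3503·d_B = (6.3283,-1.4454)
sweep = 180° − θ = 113.1476°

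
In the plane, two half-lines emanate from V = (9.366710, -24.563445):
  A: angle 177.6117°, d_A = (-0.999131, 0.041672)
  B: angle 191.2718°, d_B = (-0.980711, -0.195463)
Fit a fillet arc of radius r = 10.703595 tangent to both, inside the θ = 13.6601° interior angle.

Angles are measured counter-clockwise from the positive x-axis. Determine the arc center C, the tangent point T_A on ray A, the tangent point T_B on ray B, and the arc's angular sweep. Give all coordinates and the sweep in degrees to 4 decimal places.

center=(-80.3661,-31.5338) T_A=(-79.9200,-20.8395) T_B=(-78.2739,-42.0309) sweep=166.3399

bisector direction at 184.4418° = (-0.996997,-0.077446)
center distance |VC| = r/sin(θ/2) = 10.703595/sin(6.8300°) = 90.003102
C = V + |VC|·bis = (-80.3661,-31.5338)
T_A = V + ((C−V)·d_A)·d_A = V + 89.3644·d_A = (-79.9200,-20.8395)
T_B = V + ((C−V)·d_B)·d_B = V + 89.3644·d_B = (-78.2739,-42.0309)
sweep = 180° − θ = 166.3399°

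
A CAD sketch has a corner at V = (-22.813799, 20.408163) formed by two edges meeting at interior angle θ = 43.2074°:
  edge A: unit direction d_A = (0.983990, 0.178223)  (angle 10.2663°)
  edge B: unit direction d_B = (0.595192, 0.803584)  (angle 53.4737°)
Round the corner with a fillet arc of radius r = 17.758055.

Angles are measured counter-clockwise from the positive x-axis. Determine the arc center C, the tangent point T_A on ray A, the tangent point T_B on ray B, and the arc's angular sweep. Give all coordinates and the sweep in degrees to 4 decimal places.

center=(18.1466,45.8740) T_A=(21.3115,28.4003) T_B=(3.8765,56.4435) sweep=136.7926

bisector direction at 31.8700° = (0.849248,0.527994)
center distance |VC| = r/sin(θ/2) = 17.758055/sin(21.6037°) = 48.231391
C = V + |VC|·bis = (18.1466,45.8740)
T_A = V + ((C−V)·d_A)·d_A = V + 44.8433·d_A = (21.3115,28.4003)
T_B = V + ((C−V)·d_B)·d_B = V + 44.8433·d_B = (3.8765,56.4435)
sweep = 180° − θ = 136.7926°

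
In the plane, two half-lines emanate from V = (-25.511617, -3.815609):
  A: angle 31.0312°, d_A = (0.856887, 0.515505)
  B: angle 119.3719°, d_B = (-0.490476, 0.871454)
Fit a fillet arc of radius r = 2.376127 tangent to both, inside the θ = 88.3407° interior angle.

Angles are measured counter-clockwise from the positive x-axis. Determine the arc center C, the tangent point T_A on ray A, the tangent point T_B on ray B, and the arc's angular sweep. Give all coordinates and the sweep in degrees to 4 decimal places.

center=(-24.6406,-0.5186) T_A=(-23.4157,-2.5547) T_B=(-26.7113,-1.6841) sweep=91.6593

bisector direction at 75.2015° = (0.255420,0.966830)
center distance |VC| = r/sin(θ/2) = 2.376127/sin(44.1703°) = 3.410085
C = V + |VC|·bis = (-24.6406,-0.5186)
T_A = V + ((C−V)·d_A)·d_A = V + 2.4460·d_A = (-23.4157,-2.5547)
T_B = V + ((C−V)·d_B)·d_B = V + 2.4460·d_B = (-26.7113,-1.6841)
sweep = 180° − θ = 91.6593°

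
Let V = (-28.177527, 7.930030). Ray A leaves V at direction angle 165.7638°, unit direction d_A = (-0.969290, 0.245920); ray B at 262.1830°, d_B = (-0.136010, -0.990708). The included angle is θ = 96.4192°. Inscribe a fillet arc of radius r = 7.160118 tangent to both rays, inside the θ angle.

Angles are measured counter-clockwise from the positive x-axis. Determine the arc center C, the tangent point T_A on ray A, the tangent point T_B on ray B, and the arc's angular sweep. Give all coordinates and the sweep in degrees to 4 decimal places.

center=(-36.1415,2.5636) T_A=(-34.3807,9.5038) T_B=(-29.0480,1.5898) sweep=83.5808

bisector direction at 213.9734° = (-0.829297,-0.558808)
center distance |VC| = r/sin(θ/2) = 7.160118/sin(48.2096°) = 9.603321
C = V + |VC|·bis = (-36.1415,2.5636)
T_A = V + ((C−V)·d_A)·d_A = V + 6.3997·d_A = (-34.3807,9.5038)
T_B = V + ((C−V)·d_B)·d_B = V + 6.3997·d_B = (-29.0480,1.5898)
sweep = 180° − θ = 83.5808°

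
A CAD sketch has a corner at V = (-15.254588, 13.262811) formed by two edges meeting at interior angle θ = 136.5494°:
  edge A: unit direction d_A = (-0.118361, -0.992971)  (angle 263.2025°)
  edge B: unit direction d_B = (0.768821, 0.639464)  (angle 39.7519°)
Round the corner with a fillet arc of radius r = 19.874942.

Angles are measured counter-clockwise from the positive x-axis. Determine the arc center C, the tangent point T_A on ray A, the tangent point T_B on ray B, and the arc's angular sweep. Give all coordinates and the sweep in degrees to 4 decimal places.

bisector direction at 331.4772° = (0.878627,-0.477508)
center distance |VC| = r/sin(θ/2) = 19.874942/sin(68.2747°) = 21.394619
C = V + |VC|·bis = (3.5433,3.0467)
T_A = V + ((C−V)·d_A)·d_A = V + 7.9194·d_A = (-16.1919,5.3991)
T_B = V + ((C−V)·d_B)·d_B = V + 7.9194·d_B = (-9.1660,18.3270)
sweep = 180° − θ = 43.4506°

center=(3.5433,3.0467) T_A=(-16.1919,5.3991) T_B=(-9.1660,18.3270) sweep=43.4506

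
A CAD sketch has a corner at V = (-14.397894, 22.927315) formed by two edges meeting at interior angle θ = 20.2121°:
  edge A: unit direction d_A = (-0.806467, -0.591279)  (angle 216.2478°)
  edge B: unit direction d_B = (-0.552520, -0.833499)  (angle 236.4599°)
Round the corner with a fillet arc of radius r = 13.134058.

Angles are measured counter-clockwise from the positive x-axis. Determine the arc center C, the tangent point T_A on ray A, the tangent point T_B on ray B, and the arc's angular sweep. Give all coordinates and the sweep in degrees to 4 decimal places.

bisector direction at 226.3539° = (-0.690203,-0.723616)
center distance |VC| = r/sin(θ/2) = 13.134058/sin(10.1060°) = 74.850442
C = V + |VC|·bis = (-66.0599,-31.2357)
T_A = V + ((C−V)·d_A)·d_A = V + 73.6891·d_A = (-73.8258,-20.6435)
T_B = V + ((C−V)·d_B)·d_B = V + 73.6891·d_B = (-55.1126,-38.4925)
sweep = 180° − θ = 159.7879°

center=(-66.0599,-31.2357) T_A=(-73.8258,-20.6435) T_B=(-55.1126,-38.4925) sweep=159.7879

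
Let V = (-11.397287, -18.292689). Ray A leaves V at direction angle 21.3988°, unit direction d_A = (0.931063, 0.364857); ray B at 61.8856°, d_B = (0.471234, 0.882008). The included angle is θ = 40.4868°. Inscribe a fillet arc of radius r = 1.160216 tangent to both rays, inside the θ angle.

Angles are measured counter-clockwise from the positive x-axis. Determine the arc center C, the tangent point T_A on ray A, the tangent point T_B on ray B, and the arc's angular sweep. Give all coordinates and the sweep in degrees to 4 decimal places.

bisector direction at 41.6422° = (0.747309,0.664477)
center distance |VC| = r/sin(θ/2) = 1.160216/sin(20.2434°) = 3.353138
C = V + |VC|·bis = (-8.8915,-16.0646)
T_A = V + ((C−V)·d_A)·d_A = V + 3.1460·d_A = (-8.4681,-17.1448)
T_B = V + ((C−V)·d_B)·d_B = V + 3.1460·d_B = (-9.9148,-15.5179)
sweep = 180° − θ = 139.5132°

center=(-8.8915,-16.0646) T_A=(-8.4681,-17.1448) T_B=(-9.9148,-15.5179) sweep=139.5132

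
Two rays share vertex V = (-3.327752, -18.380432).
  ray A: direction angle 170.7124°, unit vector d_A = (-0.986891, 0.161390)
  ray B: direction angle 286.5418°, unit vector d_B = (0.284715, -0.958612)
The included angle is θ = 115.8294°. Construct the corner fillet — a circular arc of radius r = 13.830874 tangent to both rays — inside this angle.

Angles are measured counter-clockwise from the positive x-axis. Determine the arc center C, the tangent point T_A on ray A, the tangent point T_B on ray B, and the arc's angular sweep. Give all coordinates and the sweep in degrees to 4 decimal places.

bisector direction at 228.6271° = (-0.660957,-0.750424)
center distance |VC| = r/sin(θ/2) = 13.830874/sin(57.9147°) = 16.324272
C = V + |VC|·bis = (-14.1174,-30.6306)
T_A = V + ((C−V)·d_A)·d_A = V + 8.6711·d_A = (-11.8852,-16.9810)
T_B = V + ((C−V)·d_B)·d_B = V + 8.6711·d_B = (-0.8589,-26.6927)
sweep = 180° − θ = 64.1706°

center=(-14.1174,-30.6306) T_A=(-11.8852,-16.9810) T_B=(-0.8589,-26.6927) sweep=64.1706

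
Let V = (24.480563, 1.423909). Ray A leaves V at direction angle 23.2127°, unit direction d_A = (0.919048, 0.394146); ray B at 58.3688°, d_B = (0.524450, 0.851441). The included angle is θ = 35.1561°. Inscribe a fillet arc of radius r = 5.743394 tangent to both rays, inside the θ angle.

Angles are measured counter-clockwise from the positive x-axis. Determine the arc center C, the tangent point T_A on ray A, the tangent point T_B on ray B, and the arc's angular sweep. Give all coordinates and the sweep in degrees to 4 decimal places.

bisector direction at 40.7908° = (0.757101,0.653298)
center distance |VC| = r/sin(θ/2) = 5.743394/sin(17.5781°) = 19.017565
C = V + |VC|·bis = (38.8788,13.8481)
T_A = V + ((C−V)·d_A)·d_A = V + 18.1296·d_A = (41.1425,8.5696)
T_B = V + ((C−V)·d_B)·d_B = V + 18.1296·d_B = (33.9886,16.8602)
sweep = 180° − θ = 144.8439°

center=(38.8788,13.8481) T_A=(41.1425,8.5696) T_B=(33.9886,16.8602) sweep=144.8439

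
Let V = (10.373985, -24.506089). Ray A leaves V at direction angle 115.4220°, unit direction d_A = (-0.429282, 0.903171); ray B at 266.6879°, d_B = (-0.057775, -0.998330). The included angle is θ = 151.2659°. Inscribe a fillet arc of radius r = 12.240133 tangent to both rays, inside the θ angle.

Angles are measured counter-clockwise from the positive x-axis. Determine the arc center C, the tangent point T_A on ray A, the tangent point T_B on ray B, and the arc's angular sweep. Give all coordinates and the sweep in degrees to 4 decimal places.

center=(-2.0268,-26.9289) T_A=(9.0281,-21.6744) T_B=(10.1928,-27.6361) sweep=28.7341

bisector direction at 191.0549° = (-0.981444,-0.191750)
center distance |VC| = r/sin(θ/2) = 12.240133/sin(75.6329°) = 12.635289
C = V + |VC|·bis = (-2.0268,-26.9289)
T_A = V + ((C−V)·d_A)·d_A = V + 3.1352·d_A = (9.0281,-21.6744)
T_B = V + ((C−V)·d_B)·d_B = V + 3.1352·d_B = (10.1928,-27.6361)
sweep = 180° − θ = 28.7341°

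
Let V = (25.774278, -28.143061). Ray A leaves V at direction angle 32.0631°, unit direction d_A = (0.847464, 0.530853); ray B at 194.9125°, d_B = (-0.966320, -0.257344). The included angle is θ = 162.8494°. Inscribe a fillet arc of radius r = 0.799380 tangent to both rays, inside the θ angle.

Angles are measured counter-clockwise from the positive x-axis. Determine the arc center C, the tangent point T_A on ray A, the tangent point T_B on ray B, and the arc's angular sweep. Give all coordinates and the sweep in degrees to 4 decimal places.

bisector direction at 113.4878° = (-0.398554,0.917145)
center distance |VC| = r/sin(θ/2) = 0.799380/sin(81.4247°) = 0.808417
C = V + |VC|·bis = (25.4521,-27.4016)
T_A = V + ((C−V)·d_A)·d_A = V + 0.1205·d_A = (25.8764,-28.0791)
T_B = V + ((C−V)·d_B)·d_B = V + 0.1205·d_B = (25.6578,-28.1741)
sweep = 180° − θ = 17.1506°

center=(25.4521,-27.4016) T_A=(25.8764,-28.0791) T_B=(25.6578,-28.1741) sweep=17.1506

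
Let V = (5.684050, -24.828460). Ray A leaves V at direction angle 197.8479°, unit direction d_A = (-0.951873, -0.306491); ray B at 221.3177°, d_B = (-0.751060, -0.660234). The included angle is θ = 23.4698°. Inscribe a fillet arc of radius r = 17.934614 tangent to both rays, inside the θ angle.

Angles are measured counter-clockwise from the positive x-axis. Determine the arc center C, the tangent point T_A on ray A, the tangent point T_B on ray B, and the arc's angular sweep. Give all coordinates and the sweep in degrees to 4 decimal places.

bisector direction at 209.5828° = (-0.869643,-0.493681)
center distance |VC| = r/sin(θ/2) = 17.934614/sin(11.7349°) = 88.181167
C = V + |VC|·bis = (-71.0021,-68.3618)
T_A = V + ((C−V)·d_A)·d_A = V + 86.3381·d_A = (-76.4989,-51.2903)
T_B = V + ((C−V)·d_B)·d_B = V + 86.3381·d_B = (-59.1611,-81.8318)
sweep = 180° − θ = 156.5302°

center=(-71.0021,-68.3618) T_A=(-76.4989,-51.2903) T_B=(-59.1611,-81.8318) sweep=156.5302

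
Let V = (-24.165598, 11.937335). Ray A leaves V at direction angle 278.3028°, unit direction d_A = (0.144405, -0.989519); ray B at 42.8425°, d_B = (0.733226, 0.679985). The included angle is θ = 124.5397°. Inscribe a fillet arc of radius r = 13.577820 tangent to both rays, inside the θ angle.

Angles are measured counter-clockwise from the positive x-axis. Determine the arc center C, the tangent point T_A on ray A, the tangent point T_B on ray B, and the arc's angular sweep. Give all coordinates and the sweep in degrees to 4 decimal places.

center=(-9.6994,6.8352) T_A=(-23.1349,4.8745) T_B=(-18.9321,16.7908) sweep=55.4603

bisector direction at 340.5727° = (0.943064,-0.332611)
center distance |VC| = r/sin(θ/2) = 13.577820/sin(62.2698°) = 15.339589
C = V + |VC|·bis = (-9.6994,6.8352)
T_A = V + ((C−V)·d_A)·d_A = V + 7.1376·d_A = (-23.1349,4.8745)
T_B = V + ((C−V)·d_B)·d_B = V + 7.1376·d_B = (-18.9321,16.7908)
sweep = 180° − θ = 55.4603°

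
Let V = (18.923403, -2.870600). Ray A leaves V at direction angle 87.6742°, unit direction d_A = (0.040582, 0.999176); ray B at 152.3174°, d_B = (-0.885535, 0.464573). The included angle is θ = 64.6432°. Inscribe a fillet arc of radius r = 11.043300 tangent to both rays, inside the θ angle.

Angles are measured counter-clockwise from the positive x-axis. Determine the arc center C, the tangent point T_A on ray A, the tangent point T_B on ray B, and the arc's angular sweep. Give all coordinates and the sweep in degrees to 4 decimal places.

bisector direction at 119.9958° = (-0.499937,0.866062)
center distance |VC| = r/sin(θ/2) = 11.043300/sin(32.3216°) = 20.654385
C = V + |VC|·bis = (8.5975,15.0174)
T_A = V + ((C−V)·d_A)·d_A = V + 17.4542·d_A = (19.6317,14.5692)
T_B = V + ((C−V)·d_B)·d_B = V + 17.4542·d_B = (3.4671,5.2382)
sweep = 180° − θ = 115.3568°

center=(8.5975,15.0174) T_A=(19.6317,14.5692) T_B=(3.4671,5.2382) sweep=115.3568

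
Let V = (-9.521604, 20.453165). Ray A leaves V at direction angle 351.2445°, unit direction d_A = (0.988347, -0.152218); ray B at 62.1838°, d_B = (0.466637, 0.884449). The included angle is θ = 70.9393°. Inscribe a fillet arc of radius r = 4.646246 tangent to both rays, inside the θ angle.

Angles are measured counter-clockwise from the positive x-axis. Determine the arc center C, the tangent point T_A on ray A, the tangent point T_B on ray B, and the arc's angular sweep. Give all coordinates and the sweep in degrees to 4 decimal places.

bisector direction at 26.7142° = (0.893260,0.449540)
center distance |VC| = r/sin(θ/2) = 4.646246/sin(35.4697°) = 8.007019
C = V + |VC|·bis = (-2.3693,24.0526)
T_A = V + ((C−V)·d_A)·d_A = V + 6.5211·d_A = (-3.0765,19.4605)
T_B = V + ((C−V)·d_B)·d_B = V + 6.5211·d_B = (-6.4786,26.2207)
sweep = 180° − θ = 109.0607°

center=(-2.3693,24.0526) T_A=(-3.0765,19.4605) T_B=(-6.4786,26.2207) sweep=109.0607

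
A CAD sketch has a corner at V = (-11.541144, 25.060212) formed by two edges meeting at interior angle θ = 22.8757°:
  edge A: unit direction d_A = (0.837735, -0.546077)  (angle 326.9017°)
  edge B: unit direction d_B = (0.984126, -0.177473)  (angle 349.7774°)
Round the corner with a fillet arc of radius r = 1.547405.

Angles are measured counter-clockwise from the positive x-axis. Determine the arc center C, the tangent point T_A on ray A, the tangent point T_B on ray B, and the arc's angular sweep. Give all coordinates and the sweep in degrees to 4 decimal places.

bisector direction at 338.3396° = (0.929388,-0.369105)
center distance |VC| = r/sin(θ/2) = 1.547405/sin(11.4378°) = 7.803162
C = V + |VC|·bis = (-4.2890,22.1800)
T_A = V + ((C−V)·d_A)·d_A = V + 7.6482·d_A = (-5.1340,20.8837)
T_B = V + ((C−V)·d_B)·d_B = V + 7.6482·d_B = (-4.0144,23.7029)
sweep = 180° − θ = 157.1243°

center=(-4.2890,22.1800) T_A=(-5.1340,20.8837) T_B=(-4.0144,23.7029) sweep=157.1243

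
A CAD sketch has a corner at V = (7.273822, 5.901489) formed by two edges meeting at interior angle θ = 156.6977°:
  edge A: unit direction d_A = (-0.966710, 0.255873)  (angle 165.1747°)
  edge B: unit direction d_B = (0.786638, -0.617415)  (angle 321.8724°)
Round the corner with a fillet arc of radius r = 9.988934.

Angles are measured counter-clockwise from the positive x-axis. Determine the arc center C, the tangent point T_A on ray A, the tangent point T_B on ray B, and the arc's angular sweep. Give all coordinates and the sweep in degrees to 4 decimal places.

center=(2.7268,-3.2279) T_A=(5.2827,6.4285) T_B=(8.8941,4.6298) sweep=23.3023

bisector direction at 243.5236° = (-0.445830,-0.895118)
center distance |VC| = r/sin(θ/2) = 9.988934/sin(78.3488°) = 10.199083
C = V + |VC|·bis = (2.7268,-3.2279)
T_A = V + ((C−V)·d_A)·d_A = V + 2.0597·d_A = (5.2827,6.4285)
T_B = V + ((C−V)·d_B)·d_B = V + 2.0597·d_B = (8.8941,4.6298)
sweep = 180° − θ = 23.3023°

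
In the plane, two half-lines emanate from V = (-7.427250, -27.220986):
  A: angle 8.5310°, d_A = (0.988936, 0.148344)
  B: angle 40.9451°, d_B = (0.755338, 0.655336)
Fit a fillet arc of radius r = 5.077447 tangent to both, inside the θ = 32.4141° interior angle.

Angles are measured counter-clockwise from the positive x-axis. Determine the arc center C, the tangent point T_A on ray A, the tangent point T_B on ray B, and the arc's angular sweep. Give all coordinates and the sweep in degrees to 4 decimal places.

bisector direction at 24.7381° = (0.908230,0.418470)
center distance |VC| = r/sin(θ/2) = 5.077447/sin(16.2070°) = 18.191610
C = V + |VC|·bis = (9.0949,-19.6083)
T_A = V + ((C−V)·d_A)·d_A = V + 17.4687·d_A = (9.8481,-24.6296)
T_B = V + ((C−V)·d_B)·d_B = V + 17.4687·d_B = (5.7675,-15.7731)
sweep = 180° − θ = 147.5859°

center=(9.0949,-19.6083) T_A=(9.8481,-24.6296) T_B=(5.7675,-15.7731) sweep=147.5859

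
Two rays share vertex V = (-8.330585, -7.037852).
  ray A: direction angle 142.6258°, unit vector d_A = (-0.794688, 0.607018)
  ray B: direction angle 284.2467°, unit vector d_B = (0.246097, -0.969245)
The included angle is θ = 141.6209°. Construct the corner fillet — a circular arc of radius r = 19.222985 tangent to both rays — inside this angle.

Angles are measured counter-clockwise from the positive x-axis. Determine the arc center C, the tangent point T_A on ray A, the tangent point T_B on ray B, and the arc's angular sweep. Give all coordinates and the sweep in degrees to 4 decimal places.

center=(-25.3159,-18.2530) T_A=(-13.6472,-2.9768) T_B=(-6.6841,-13.5223) sweep=38.3791

bisector direction at 213.4362° = (-0.834499,-0.551009)
center distance |VC| = r/sin(θ/2) = 19.222985/sin(70.8105°) = 20.353924
C = V + |VC|·bis = (-25.3159,-18.2530)
T_A = V + ((C−V)·d_A)·d_A = V + 6.6902·d_A = (-13.6472,-2.9768)
T_B = V + ((C−V)·d_B)·d_B = V + 6.6902·d_B = (-6.6841,-13.5223)
sweep = 180° − θ = 38.3791°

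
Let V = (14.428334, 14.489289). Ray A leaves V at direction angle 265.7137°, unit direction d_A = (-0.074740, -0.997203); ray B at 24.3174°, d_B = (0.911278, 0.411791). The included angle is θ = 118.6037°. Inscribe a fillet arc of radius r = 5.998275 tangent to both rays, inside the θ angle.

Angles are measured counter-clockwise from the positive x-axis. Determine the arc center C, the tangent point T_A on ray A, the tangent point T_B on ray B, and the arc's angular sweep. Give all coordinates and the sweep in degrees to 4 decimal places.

bisector direction at 325.0156° = (0.819308,-0.573354)
center distance |VC| = r/sin(θ/2) = 5.998275/sin(59.3019°) = 6.975803
C = V + |VC|·bis = (20.1437,10.4897)
T_A = V + ((C−V)·d_A)·d_A = V + 3.5613·d_A = (14.1622,10.9380)
T_B = V + ((C−V)·d_B)·d_B = V + 3.5613·d_B = (17.6736,15.9558)
sweep = 180° − θ = 61.3963°

center=(20.1437,10.4897) T_A=(14.1622,10.9380) T_B=(17.6736,15.9558) sweep=61.3963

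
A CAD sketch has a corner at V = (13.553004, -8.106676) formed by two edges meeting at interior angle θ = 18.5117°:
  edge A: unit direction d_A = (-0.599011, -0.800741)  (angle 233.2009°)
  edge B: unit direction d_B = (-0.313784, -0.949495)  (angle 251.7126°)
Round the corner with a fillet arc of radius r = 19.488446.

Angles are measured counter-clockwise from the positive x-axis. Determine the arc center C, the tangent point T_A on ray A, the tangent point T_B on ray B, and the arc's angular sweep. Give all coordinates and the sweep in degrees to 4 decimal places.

bisector direction at 242.4567° = (-0.462418,-0.886662)
center distance |VC| = r/sin(θ/2) = 19.488446/sin(9.2559°) = 121.164147
C = V + |VC|·bis = (-42.4755,-115.5383)
T_A = V + ((C−V)·d_A)·d_A = V + 119.5866·d_A = (-58.0807,-103.8645)
T_B = V + ((C−V)·d_B)·d_B = V + 119.5866·d_B = (-23.9713,-121.6535)
sweep = 180° − θ = 161.4883°

center=(-42.4755,-115.5383) T_A=(-58.0807,-103.8645) T_B=(-23.9713,-121.6535) sweep=161.4883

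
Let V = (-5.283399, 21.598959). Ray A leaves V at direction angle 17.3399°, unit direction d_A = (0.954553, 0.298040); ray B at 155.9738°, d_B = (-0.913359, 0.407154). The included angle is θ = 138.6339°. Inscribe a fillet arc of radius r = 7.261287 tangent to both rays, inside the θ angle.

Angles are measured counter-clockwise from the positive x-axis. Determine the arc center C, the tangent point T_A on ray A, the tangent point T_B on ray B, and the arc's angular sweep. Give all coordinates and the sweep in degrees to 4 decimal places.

center=(-4.8308,29.3473) T_A=(-2.6666,22.4160) T_B=(-7.7872,22.7151) sweep=41.3661

bisector direction at 86.6569° = (0.058316,0.998298)
center distance |VC| = r/sin(θ/2) = 7.261287/sin(69.3170°) = 7.761529
C = V + |VC|·bis = (-4.8308,29.3473)
T_A = V + ((C−V)·d_A)·d_A = V + 2.7414·d_A = (-2.6666,22.4160)
T_B = V + ((C−V)·d_B)·d_B = V + 2.7414·d_B = (-7.7872,22.7151)
sweep = 180° − θ = 41.3661°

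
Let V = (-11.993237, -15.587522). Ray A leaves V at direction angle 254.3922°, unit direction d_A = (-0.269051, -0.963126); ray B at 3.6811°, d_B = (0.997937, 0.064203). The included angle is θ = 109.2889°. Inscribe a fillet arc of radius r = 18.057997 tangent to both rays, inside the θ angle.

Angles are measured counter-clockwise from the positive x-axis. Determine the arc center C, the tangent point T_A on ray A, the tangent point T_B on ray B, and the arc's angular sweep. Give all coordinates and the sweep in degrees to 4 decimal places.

center=(1.9518,-32.7857) T_A=(-15.4403,-27.9272) T_B=(0.7924,-14.7649) sweep=70.7111

bisector direction at 309.0367° = (0.629817,-0.776743)
center distance |VC| = r/sin(θ/2) = 18.057997/sin(54.6444°) = 22.141377
C = V + |VC|·bis = (1.9518,-32.7857)
T_A = V + ((C−V)·d_A)·d_A = V + 12.8121·d_A = (-15.4403,-27.9272)
T_B = V + ((C−V)·d_B)·d_B = V + 12.8121·d_B = (0.7924,-14.7649)
sweep = 180° − θ = 70.7111°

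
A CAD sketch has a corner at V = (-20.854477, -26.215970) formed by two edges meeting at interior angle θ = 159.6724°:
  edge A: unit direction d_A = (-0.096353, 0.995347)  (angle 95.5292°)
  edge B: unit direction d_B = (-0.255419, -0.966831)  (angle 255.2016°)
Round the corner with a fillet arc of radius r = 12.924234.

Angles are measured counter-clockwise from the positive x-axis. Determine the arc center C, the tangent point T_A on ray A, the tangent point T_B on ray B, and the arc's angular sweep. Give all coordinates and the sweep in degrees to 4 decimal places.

bisector direction at 175.3654° = (-0.996730,0.080801)
center distance |VC| = r/sin(θ/2) = 12.924234/sin(79.8362°) = 13.130284
C = V + |VC|·bis = (-33.9418,-25.1550)
T_A = V + ((C−V)·d_A)·d_A = V + 2.3170·d_A = (-21.0777,-23.9097)
T_B = V + ((C−V)·d_B)·d_B = V + 2.3170·d_B = (-21.4463,-28.4561)
sweep = 180° − θ = 20.3276°

center=(-33.9418,-25.1550) T_A=(-21.0777,-23.9097) T_B=(-21.4463,-28.4561) sweep=20.3276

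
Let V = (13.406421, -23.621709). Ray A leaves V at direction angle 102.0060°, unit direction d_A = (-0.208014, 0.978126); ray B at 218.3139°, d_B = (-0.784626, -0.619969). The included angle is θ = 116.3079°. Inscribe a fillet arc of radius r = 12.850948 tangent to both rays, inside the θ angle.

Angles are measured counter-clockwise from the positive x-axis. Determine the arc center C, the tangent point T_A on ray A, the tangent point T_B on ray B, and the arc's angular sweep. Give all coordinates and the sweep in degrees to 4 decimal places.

center=(-0.8238,-18.4873) T_A=(11.7460,-15.8141) T_B=(7.1434,-28.5704) sweep=63.6921

bisector direction at 160.1600° = (-0.940644,0.339396)
center distance |VC| = r/sin(θ/2) = 12.850948/sin(58.1540°) = 15.128215
C = V + |VC|·bis = (-0.8238,-18.4873)
T_A = V + ((C−V)·d_A)·d_A = V + 7.9822·d_A = (11.7460,-15.8141)
T_B = V + ((C−V)·d_B)·d_B = V + 7.9822·d_B = (7.1434,-28.5704)
sweep = 180° − θ = 63.6921°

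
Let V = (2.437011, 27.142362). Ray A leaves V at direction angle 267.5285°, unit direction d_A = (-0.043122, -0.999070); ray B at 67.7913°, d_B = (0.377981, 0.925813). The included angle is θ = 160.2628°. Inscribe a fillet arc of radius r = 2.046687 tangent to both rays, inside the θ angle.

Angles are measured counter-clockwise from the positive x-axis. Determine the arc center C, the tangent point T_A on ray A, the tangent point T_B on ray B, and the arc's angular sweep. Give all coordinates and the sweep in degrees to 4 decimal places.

bisector direction at 347.6599° = (0.976896,-0.213714)
center distance |VC| = r/sin(θ/2) = 2.046687/sin(80.1314°) = 2.077426
C = V + |VC|·bis = (4.4664,26.6984)
T_A = V + ((C−V)·d_A)·d_A = V + 0.3560·d_A = (2.4217,26.7866)
T_B = V + ((C−V)·d_B)·d_B = V + 0.3560·d_B = (2.5716,27.4720)
sweep = 180° − θ = 19.7372°

center=(4.4664,26.6984) T_A=(2.4217,26.7866) T_B=(2.5716,27.4720) sweep=19.7372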